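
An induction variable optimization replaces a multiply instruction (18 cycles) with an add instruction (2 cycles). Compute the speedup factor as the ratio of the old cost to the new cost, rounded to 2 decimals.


Ratio = mult_cost / add_cost = 18 / 2 = 9.0

9.0


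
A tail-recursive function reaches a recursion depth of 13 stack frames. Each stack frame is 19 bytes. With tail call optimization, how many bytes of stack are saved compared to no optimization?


Without TCO: 13 * 19 = 247 bytes
With TCO: reuse 1 frame = 19 bytes
Savings = 247 - 19 = 228

228


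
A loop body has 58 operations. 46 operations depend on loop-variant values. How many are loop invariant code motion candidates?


Invariant candidates = total - loop-dependent
= 58 - 46 = 12

12


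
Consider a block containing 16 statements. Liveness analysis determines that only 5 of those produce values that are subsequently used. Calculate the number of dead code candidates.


Dead code = total statements - live definitions
= 16 - 5 = 11

11


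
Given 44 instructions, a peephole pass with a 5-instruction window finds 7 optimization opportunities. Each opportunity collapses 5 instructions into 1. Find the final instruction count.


Each match removes 4 instructions.
Total removed = 7 * 4 = 28
Remaining = 44 - 28 = 16

16


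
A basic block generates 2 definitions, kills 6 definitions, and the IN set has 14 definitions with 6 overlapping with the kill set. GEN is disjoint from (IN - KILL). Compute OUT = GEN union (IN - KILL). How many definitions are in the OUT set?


IN - KILL: 14 - 6 = 8 surviving definitions
OUT = GEN + surviving = 2 + 8 = 10

10


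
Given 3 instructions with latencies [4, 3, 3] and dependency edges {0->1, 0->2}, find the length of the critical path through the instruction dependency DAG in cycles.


Compute longest path through dependency graph: dist(Ik) = max over predecessors of dist + latency(Ik).
dist(I0) = latency 4 = 4
dist(I1) = dist(I0) + 3 = 4 + 3 = 7
dist(I2) = dist(I0) + 3 = 4 + 3 = 7
Critical path = max dist = 7

7


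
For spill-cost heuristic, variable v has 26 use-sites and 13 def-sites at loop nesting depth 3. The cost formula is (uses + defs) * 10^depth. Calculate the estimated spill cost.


uses + defs = 26 + 13 = 39
10^3 = 1000
Spill cost = 39 * 1000 = 39000

39000


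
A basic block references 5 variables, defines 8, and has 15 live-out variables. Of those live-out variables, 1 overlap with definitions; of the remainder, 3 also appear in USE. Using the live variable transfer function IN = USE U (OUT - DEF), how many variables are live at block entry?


OUT - DEF: 15 - 1 = 14
|IN| = |USE| + |OUT - DEF| - |USE ∩ (OUT - DEF)| = 5 + 14 - 3 = 16

16


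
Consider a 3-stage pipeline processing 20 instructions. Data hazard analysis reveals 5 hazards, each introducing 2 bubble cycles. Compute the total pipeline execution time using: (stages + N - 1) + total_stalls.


Base cycles = 3 + 20 - 1 = 22
Total stalls = 5 * 2 = 10
Total = 22 + 10 = 32

32


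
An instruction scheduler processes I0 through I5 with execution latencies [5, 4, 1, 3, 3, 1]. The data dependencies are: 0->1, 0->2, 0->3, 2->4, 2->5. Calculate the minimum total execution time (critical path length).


Compute longest path through dependency graph: dist(Ik) = max over predecessors of dist + latency(Ik).
dist(I0) = latency 5 = 5
dist(I1) = dist(I0) + 4 = 5 + 4 = 9
dist(I2) = dist(I0) + 1 = 5 + 1 = 6
dist(I3) = dist(I0) + 3 = 5 + 3 = 8
dist(I4) = dist(I2) + 3 = 6 + 3 = 9
dist(I5) = dist(I2) + 1 = 6 + 1 = 7
Critical path = max dist = 9

9


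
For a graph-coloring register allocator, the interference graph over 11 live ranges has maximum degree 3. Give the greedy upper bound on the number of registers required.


Greedy coloring never needs more than (max_degree + 1) colors: when coloring a vertex, at most max_degree neighbors are already colored.
Upper bound = 3 + 1 = 4

4


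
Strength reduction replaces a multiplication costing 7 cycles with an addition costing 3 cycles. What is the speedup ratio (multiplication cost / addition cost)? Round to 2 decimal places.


Ratio = mult_cost / add_cost = 7 / 3 = 2.33

2.33


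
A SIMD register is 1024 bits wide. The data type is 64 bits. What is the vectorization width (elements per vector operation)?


Width = SIMD bits / data type bits
= 1024 / 64 = 16

16


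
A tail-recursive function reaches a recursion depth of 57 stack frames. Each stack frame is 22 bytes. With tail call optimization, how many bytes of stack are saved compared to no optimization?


Without TCO: 57 * 22 = 1254 bytes
With TCO: reuse 1 frame = 22 bytes
Savings = 1254 - 22 = 1232

1232


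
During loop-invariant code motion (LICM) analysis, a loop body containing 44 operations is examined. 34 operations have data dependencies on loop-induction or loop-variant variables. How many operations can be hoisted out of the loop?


Invariant candidates = total - loop-dependent
= 44 - 34 = 10

10


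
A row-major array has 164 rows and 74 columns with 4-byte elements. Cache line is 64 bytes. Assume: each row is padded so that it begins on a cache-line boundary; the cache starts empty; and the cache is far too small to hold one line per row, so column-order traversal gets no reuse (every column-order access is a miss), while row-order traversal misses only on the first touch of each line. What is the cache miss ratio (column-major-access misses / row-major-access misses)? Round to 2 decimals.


Each row occupies 74 * 4 = 296 bytes and starts on a line boundary, so it spans ceil(296 / 64) = 5 cache lines.
Row-major traversal misses (one per line touched): 164 * ceil(74 * 4 / 64) = 820
Column-major traversal misses (no reuse, every access misses): 164 * 74 = 12136
Ratio = 12136 / 820 = 14.8

14.8


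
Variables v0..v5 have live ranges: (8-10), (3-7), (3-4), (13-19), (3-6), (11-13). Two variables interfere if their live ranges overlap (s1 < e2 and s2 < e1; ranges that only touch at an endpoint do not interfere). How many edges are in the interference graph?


Check all pairs for overlapping intervals.
Two intervals (s1,e1) and (s2,e2) overlap if s1 < e2 and s2 < e1.
v0 (8-10) vs v1..v5: overlaps none -> 0
v1 (3-7) vs v2..v5: overlaps v2, v4 -> 2
v2 (3-4) vs v3..v5: overlaps v4 -> 1
v3 (13-19) vs v4..v5: overlaps none -> 0
v4 (3-6) vs v5: overlaps none -> 0
Total overlapping pairs = 0 + 2 + 1 + 0 + 0 = 3

3


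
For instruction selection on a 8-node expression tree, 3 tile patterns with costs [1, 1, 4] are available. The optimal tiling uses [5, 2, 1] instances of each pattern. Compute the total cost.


Total cost = sum(count_i * cost_i)
= 5*1 + 2*1 + 1*4
= 11

11


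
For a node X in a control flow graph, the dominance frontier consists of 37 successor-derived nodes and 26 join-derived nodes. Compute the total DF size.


DF(X) = direct successor contributions + join point contributions
= 37 + 26 = 63

63


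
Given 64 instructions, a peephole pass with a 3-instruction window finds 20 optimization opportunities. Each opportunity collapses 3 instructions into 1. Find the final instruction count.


Each match removes 2 instructions.
Total removed = 20 * 2 = 40
Remaining = 64 - 40 = 24

24


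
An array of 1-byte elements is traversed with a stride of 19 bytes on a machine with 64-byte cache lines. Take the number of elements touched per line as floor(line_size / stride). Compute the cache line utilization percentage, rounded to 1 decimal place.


Elements per cache line = floor(64 / 19) = 3
Bytes used = 3 * 1 = 3
Utilization = 3 / 64 * 100 = 4.7%

4.7


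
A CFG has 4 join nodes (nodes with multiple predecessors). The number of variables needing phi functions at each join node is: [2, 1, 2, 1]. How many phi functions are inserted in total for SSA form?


Total phi functions = sum of phi functions at each join node
= 2 + 1 + 2 + 1 = 6

6


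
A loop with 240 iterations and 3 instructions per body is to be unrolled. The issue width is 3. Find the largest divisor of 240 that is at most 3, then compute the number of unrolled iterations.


Largest divisor of 240 <= 3 is 3
New iterations = 240 / 3 = 80

80


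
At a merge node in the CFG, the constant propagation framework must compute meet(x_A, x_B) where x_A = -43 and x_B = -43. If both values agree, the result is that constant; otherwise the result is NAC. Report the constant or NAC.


Meet operation: if both paths give the same constant, result is that constant; if they differ, result is NAC (not-a-constant).
Path A: -43, Path B: -43 -> equal
Result: constant -> -43

-43


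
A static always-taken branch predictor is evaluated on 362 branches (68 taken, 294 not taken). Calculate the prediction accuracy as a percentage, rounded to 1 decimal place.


Predictor: always-taken
Correct predictions = 68
Accuracy = 68 / 362 * 100 = 18.8%

18.8


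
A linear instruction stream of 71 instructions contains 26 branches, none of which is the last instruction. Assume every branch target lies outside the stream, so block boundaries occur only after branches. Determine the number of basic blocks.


With no in-sequence branch targets, the leaders are the first instruction plus the instruction after each branch.
Number of basic blocks = branches + 1
= 26 + 1 = 27

27


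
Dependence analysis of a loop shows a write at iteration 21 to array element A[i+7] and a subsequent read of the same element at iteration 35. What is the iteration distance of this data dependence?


Distance = read iteration - write iteration
= 35 - 21 = 14

14


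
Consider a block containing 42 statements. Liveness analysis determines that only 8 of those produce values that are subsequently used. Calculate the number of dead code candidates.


Dead code = total statements - live definitions
= 42 - 8 = 34

34


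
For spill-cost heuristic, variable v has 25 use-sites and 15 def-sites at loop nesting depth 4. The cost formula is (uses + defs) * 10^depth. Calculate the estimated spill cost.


uses + defs = 25 + 15 = 40
10^4 = 10000
Spill cost = 40 * 10000 = 400000

400000


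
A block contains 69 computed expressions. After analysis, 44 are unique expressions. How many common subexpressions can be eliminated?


CSE count = total expressions - unique expressions
= 69 - 44 = 25

25


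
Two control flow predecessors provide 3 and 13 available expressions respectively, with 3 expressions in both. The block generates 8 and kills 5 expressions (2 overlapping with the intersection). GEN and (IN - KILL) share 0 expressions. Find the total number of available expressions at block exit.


IN = intersection of predecessors = 3
IN - KILL = 3 - 2 = 1
|OUT| = |GEN| + |IN - KILL| - |GEN ∩ (IN - KILL)| = 8 + 1 - 0 = 9

9


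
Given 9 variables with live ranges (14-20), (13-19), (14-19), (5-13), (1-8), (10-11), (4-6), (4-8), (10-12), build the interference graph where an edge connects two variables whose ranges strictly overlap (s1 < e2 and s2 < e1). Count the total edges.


Check all pairs for overlapping intervals.
Two intervals (s1,e1) and (s2,e2) overlap if s1 < e2 and s2 < e1.
v0 (14-20) vs v1..v8: overlaps v1, v2 -> 2
v1 (13-19) vs v2..v8: overlaps v2 -> 1
v2 (14-19) vs v3..v8: overlaps none -> 0
v3 (5-13) vs v4..v8: overlaps v4, v5, v6, v7, v8 -> 5
v4 (1-8) vs v5..v8: overlaps v6, v7 -> 2
v5 (10-11) vs v6..v8: overlaps v8 -> 1
v6 (4-6) vs v7..v8: overlaps v7 -> 1
v7 (4-8) vs v8: overlaps none -> 0
Total overlapping pairs = 2 + 1 + 0 + 5 + 2 + 1 + 1 + 0 = 12

12


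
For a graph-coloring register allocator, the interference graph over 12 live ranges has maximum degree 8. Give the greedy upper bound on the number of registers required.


Greedy coloring never needs more than (max_degree + 1) colors: when coloring a vertex, at most max_degree neighbors are already colored.
Upper bound = 8 + 1 = 9

9


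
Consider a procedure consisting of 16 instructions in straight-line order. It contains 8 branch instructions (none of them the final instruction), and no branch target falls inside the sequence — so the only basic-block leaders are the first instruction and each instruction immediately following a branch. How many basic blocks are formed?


With no in-sequence branch targets, the leaders are the first instruction plus the instruction after each branch.
Number of basic blocks = branches + 1
= 8 + 1 = 9

9


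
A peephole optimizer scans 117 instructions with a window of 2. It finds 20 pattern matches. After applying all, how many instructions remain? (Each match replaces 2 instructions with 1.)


Each match removes 1 instructions.
Total removed = 20 * 1 = 20
Remaining = 117 - 20 = 97

97


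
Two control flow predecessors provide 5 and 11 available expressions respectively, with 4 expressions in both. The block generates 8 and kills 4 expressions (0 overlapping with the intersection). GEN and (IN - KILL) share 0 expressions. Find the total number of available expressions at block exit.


IN = intersection of predecessors = 4
IN - KILL = 4 - 0 = 4
|OUT| = |GEN| + |IN - KILL| - |GEN ∩ (IN - KILL)| = 8 + 4 - 0 = 12

12


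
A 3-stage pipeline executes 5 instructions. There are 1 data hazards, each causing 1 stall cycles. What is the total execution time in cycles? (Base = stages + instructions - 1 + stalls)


Base cycles = 3 + 5 - 1 = 7
Total stalls = 1 * 1 = 1
Total = 7 + 1 = 8

8


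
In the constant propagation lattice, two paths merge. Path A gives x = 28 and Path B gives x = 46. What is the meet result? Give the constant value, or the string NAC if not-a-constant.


Meet operation: if both paths give the same constant, result is that constant; if they differ, result is NAC (not-a-constant).
Path A: 28, Path B: 46 -> differ
Result: not-a-constant -> NAC

NAC


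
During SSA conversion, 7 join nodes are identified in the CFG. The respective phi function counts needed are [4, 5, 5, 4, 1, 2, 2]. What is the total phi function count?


Total phi functions = sum of phi functions at each join node
= 4 + 5 + 5 + 4 + 1 + 2 + 2 = 23

23


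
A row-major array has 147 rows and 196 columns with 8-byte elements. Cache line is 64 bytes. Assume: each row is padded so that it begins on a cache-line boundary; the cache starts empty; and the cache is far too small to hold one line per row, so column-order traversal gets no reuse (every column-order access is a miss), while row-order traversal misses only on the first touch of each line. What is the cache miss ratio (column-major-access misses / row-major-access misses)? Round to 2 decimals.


Each row occupies 196 * 8 = 1568 bytes and starts on a line boundary, so it spans ceil(1568 / 64) = 25 cache lines.
Row-major traversal misses (one per line touched): 147 * ceil(196 * 8 / 64) = 3675
Column-major traversal misses (no reuse, every access misses): 147 * 196 = 28812
Ratio = 28812 / 3675 = 7.84

7.84


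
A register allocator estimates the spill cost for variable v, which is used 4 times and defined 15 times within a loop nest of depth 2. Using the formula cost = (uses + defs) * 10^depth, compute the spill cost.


uses + defs = 4 + 15 = 19
10^2 = 100
Spill cost = 19 * 100 = 1900

1900


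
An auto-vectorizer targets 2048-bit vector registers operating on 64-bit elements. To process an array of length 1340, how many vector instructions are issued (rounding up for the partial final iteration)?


Width = 2048 / 64 = 32 elements per vector op
Iterations = ceil(1340 / 32) = 42

42


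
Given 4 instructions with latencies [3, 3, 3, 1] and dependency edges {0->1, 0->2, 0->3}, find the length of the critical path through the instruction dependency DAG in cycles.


Compute longest path through dependency graph: dist(Ik) = max over predecessors of dist + latency(Ik).
dist(I0) = latency 3 = 3
dist(I1) = dist(I0) + 3 = 3 + 3 = 6
dist(I2) = dist(I0) + 3 = 3 + 3 = 6
dist(I3) = dist(I0) + 1 = 3 + 1 = 4
Critical path = max dist = 6

6


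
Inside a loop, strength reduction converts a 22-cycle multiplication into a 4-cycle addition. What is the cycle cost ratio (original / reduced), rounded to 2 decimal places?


Ratio = mult_cost / add_cost = 22 / 4 = 5.5

5.5


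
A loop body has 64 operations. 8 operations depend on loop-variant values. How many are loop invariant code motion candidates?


Invariant candidates = total - loop-dependent
= 64 - 8 = 56

56


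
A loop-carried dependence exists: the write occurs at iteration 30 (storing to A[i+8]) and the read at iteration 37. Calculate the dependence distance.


Distance = read iteration - write iteration
= 37 - 30 = 7

7


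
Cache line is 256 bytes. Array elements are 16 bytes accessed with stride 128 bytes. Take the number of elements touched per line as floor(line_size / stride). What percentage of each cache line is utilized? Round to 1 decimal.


Elements per cache line = floor(256 / 128) = 2
Bytes used = 2 * 16 = 32
Utilization = 32 / 256 * 100 = 12.5%

12.5


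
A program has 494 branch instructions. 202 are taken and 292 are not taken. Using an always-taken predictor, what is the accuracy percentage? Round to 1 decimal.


Predictor: always-taken
Correct predictions = 202
Accuracy = 202 / 494 * 100 = 40.9%

40.9


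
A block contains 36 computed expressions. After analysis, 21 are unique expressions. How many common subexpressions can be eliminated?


CSE count = total expressions - unique expressions
= 36 - 21 = 15

15


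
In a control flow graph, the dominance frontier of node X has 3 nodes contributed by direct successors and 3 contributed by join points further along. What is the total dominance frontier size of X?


DF(X) = direct successor contributions + join point contributions
= 3 + 3 = 6

6


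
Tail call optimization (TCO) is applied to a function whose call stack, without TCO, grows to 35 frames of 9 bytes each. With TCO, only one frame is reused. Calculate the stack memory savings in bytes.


Without TCO: 35 * 9 = 315 bytes
With TCO: reuse 1 frame = 9 bytes
Savings = 315 - 9 = 306

306


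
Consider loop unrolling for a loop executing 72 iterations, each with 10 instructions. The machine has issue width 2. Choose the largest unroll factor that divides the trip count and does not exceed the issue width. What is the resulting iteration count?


Largest divisor of 72 <= 2 is 2
New iterations = 72 / 2 = 36

36


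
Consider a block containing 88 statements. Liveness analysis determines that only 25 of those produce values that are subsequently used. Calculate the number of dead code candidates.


Dead code = total statements - live definitions
= 88 - 25 = 63

63


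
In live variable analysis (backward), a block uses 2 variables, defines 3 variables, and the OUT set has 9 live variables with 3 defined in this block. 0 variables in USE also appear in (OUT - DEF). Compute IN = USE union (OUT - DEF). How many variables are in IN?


OUT - DEF: 9 - 3 = 6
|IN| = |USE| + |OUT - DEF| - |USE ∩ (OUT - DEF)| = 2 + 6 - 0 = 8

8


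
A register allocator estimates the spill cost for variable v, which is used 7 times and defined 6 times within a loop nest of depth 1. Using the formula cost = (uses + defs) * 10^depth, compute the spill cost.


uses + defs = 7 + 6 = 13
10^1 = 10
Spill cost = 13 * 10 = 130

130


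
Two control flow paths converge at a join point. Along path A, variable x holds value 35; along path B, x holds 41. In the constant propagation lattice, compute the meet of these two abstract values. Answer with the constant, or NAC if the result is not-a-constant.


Meet operation: if both paths give the same constant, result is that constant; if they differ, result is NAC (not-a-constant).
Path A: 35, Path B: 41 -> differ
Result: not-a-constant -> NAC

NAC


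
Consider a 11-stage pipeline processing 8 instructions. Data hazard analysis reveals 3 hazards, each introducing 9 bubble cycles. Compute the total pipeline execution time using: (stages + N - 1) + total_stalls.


Base cycles = 11 + 8 - 1 = 18
Total stalls = 3 * 9 = 27
Total = 18 + 27 = 45

45


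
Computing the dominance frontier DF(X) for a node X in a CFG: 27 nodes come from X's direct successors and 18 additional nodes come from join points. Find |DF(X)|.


DF(X) = direct successor contributions + join point contributions
= 27 + 18 = 45

45


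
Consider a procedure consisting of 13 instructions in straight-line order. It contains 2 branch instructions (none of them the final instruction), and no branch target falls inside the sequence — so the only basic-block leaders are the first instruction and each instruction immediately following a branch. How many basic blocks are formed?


With no in-sequence branch targets, the leaders are the first instruction plus the instruction after each branch.
Number of basic blocks = branches + 1
= 2 + 1 = 3

3


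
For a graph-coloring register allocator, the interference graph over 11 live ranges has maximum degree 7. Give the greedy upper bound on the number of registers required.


Greedy coloring never needs more than (max_degree + 1) colors: when coloring a vertex, at most max_degree neighbors are already colored.
Upper bound = 7 + 1 = 8

8


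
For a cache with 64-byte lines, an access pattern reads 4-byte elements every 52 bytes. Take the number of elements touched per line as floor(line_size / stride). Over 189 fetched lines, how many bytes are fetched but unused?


Elements per line = floor(64 / 52) = 1
Bytes used per line = 1 * 4 = 4
Wasted per line = 64 - 4 = 60
Total wasted = 60 * 189 = 11340

11340


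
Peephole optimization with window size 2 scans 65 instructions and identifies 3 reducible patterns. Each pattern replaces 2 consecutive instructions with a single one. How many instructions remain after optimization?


Each match removes 1 instructions.
Total removed = 3 * 1 = 3
Remaining = 65 - 3 = 62

62


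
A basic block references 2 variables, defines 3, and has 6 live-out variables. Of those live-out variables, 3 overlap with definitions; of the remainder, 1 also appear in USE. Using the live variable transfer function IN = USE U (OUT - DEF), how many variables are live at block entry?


OUT - DEF: 6 - 3 = 3
|IN| = |USE| + |OUT - DEF| - |USE ∩ (OUT - DEF)| = 2 + 3 - 1 = 4

4


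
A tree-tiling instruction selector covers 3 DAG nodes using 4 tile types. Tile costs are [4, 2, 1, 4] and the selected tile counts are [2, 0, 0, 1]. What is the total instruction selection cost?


Total cost = sum(count_i * cost_i)
= 2*4 + 0*2 + 0*1 + 1*4
= 12

12


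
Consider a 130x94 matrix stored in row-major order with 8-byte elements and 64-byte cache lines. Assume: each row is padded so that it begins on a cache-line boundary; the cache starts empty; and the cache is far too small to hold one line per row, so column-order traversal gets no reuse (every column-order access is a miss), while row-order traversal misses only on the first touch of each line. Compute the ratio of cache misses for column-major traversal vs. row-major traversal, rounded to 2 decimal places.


Each row occupies 94 * 8 = 752 bytes and starts on a line boundary, so it spans ceil(752 / 64) = 12 cache lines.
Row-major traversal misses (one per line touched): 130 * ceil(94 * 8 / 64) = 1560
Column-major traversal misses (no reuse, every access misses): 130 * 94 = 12220
Ratio = 12220 / 1560 = 7.83

7.83


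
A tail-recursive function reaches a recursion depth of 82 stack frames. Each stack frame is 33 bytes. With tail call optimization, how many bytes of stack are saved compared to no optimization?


Without TCO: 82 * 33 = 2706 bytes
With TCO: reuse 1 frame = 33 bytes
Savings = 2706 - 33 = 2673

2673


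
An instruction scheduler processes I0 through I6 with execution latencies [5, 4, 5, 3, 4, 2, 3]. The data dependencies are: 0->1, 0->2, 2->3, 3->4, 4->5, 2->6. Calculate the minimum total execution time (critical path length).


Compute longest path through dependency graph: dist(Ik) = max over predecessors of dist + latency(Ik).
dist(I0) = latency 5 = 5
dist(I1) = dist(I0) + 4 = 5 + 4 = 9
dist(I2) = dist(I0) + 5 = 5 + 5 = 10
dist(I3) = dist(I2) + 3 = 10 + 3 = 13
dist(I4) = dist(I3) + 4 = 13 + 4 = 17
dist(I5) = dist(I4) + 2 = 17 + 2 = 19
dist(I6) = dist(I2) + 3 = 10 + 3 = 13
Critical path = max dist = 19

19


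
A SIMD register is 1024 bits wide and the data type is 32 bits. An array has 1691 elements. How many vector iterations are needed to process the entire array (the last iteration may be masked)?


Width = 1024 / 32 = 32 elements per vector op
Iterations = ceil(1691 / 32) = 53

53


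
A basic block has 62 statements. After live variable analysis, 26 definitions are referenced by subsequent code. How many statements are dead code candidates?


Dead code = total statements - live definitions
= 62 - 26 = 36

36


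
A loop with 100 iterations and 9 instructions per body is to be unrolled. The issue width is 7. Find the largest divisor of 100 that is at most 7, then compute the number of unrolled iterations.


Largest divisor of 100 <= 7 is 5
New iterations = 100 / 5 = 20

20


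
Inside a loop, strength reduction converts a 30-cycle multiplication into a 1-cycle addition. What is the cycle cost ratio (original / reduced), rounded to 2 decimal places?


Ratio = mult_cost / add_cost = 30 / 1 = 30.0

30.0


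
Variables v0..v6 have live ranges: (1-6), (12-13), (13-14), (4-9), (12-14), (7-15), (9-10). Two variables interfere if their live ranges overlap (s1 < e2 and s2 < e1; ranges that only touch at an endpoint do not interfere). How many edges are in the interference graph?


Check all pairs for overlapping intervals.
Two intervals (s1,e1) and (s2,e2) overlap if s1 < e2 and s2 < e1.
v0 (1-6) vs v1..v6: overlaps v3 -> 1
v1 (12-13) vs v2..v6: overlaps v4, v5 -> 2
v2 (13-14) vs v3..v6: overlaps v4, v5 -> 2
v3 (4-9) vs v4..v6: overlaps v5 -> 1
v4 (12-14) vs v5..v6: overlaps v5 -> 1
v5 (7-15) vs v6: overlaps v6 -> 1
Total overlapping pairs = 1 + 2 + 2 + 1 + 1 + 1 = 8

8


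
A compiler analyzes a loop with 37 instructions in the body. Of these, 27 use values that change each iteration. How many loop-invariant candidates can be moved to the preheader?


Invariant candidates = total - loop-dependent
= 37 - 27 = 10

10


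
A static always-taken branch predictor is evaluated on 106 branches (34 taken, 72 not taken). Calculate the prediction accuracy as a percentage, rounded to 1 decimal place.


Predictor: always-taken
Correct predictions = 34
Accuracy = 34 / 106 * 100 = 32.1%

32.1


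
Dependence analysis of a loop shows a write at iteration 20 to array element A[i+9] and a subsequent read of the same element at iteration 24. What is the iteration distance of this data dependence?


Distance = read iteration - write iteration
= 24 - 20 = 4

4


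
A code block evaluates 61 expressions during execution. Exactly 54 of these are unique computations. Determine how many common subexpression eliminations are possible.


CSE count = total expressions - unique expressions
= 61 - 54 = 7

7


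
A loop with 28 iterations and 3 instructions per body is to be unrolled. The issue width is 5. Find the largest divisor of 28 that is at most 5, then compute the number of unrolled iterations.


Largest divisor of 28 <= 5 is 4
New iterations = 28 / 4 = 7

7


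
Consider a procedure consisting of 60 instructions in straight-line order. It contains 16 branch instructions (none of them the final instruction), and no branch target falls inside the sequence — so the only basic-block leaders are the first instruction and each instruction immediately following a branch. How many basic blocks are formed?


With no in-sequence branch targets, the leaders are the first instruction plus the instruction after each branch.
Number of basic blocks = branches + 1
= 16 + 1 = 17

17


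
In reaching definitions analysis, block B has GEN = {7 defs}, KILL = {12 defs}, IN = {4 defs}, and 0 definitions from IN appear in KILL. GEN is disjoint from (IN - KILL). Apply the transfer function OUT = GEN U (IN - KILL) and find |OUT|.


IN - KILL: 4 - 0 = 4 surviving definitions
OUT = GEN + surviving = 7 + 4 = 11

11


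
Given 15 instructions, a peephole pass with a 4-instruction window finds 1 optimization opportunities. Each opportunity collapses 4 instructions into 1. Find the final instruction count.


Each match removes 3 instructions.
Total removed = 1 * 3 = 3
Remaining = 15 - 3 = 12

12


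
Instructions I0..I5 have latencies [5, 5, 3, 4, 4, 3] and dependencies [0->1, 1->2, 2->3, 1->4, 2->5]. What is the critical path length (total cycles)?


Compute longest path through dependency graph: dist(Ik) = max over predecessors of dist + latency(Ik).
dist(I0) = latency 5 = 5
dist(I1) = dist(I0) + 5 = 5 + 5 = 10
dist(I2) = dist(I1) + 3 = 10 + 3 = 13
dist(I3) = dist(I2) + 4 = 13 + 4 = 17
dist(I4) = dist(I1) + 4 = 10 + 4 = 14
dist(I5) = dist(I2) + 3 = 13 + 3 = 16
Critical path = max dist = 17

17


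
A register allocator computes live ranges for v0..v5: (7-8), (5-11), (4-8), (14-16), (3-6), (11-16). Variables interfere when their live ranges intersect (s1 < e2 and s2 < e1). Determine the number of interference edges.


Check all pairs for overlapping intervals.
Two intervals (s1,e1) and (s2,e2) overlap if s1 < e2 and s2 < e1.
v0 (7-8) vs v1..v5: overlaps v1, v2 -> 2
v1 (5-11) vs v2..v5: overlaps v2, v4 -> 2
v2 (4-8) vs v3..v5: overlaps v4 -> 1
v3 (14-16) vs v4..v5: overlaps v5 -> 1
v4 (3-6) vs v5: overlaps none -> 0
Total overlapping pairs = 2 + 2 + 1 + 1 + 0 = 6

6


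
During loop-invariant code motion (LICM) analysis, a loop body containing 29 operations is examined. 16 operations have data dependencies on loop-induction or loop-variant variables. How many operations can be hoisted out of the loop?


Invariant candidates = total - loop-dependent
= 29 - 16 = 13

13


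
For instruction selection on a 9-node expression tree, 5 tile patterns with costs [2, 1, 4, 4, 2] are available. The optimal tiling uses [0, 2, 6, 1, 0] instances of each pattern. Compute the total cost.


Total cost = sum(count_i * cost_i)
= 0*2 + 2*1 + 6*4 + 1*4 + 0*2
= 30

30


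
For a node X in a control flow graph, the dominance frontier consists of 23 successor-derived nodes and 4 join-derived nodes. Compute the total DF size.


DF(X) = direct successor contributions + join point contributions
= 23 + 4 = 27

27


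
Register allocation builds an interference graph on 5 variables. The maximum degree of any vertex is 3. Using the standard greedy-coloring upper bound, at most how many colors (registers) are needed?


Greedy coloring never needs more than (max_degree + 1) colors: when coloring a vertex, at most max_degree neighbors are already colored.
Upper bound = 3 + 1 = 4

4


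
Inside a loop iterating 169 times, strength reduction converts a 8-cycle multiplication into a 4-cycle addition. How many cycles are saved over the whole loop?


Per-iteration saving = 8 - 4 = 4
Total saved = 169 * 4 = 676

676


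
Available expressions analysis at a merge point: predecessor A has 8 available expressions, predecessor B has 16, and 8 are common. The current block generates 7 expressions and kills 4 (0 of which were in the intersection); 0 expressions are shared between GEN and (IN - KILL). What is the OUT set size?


IN = intersection of predecessors = 8
IN - KILL = 8 - 0 = 8
|OUT| = |GEN| + |IN - KILL| - |GEN ∩ (IN - KILL)| = 7 + 8 - 0 = 15

15


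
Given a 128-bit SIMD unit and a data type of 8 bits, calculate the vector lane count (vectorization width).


Width = SIMD bits / data type bits
= 128 / 8 = 16

16


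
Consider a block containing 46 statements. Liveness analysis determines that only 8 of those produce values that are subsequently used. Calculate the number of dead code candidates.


Dead code = total statements - live definitions
= 46 - 8 = 38

38


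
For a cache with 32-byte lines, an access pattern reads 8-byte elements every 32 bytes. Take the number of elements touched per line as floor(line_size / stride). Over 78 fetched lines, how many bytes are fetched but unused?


Elements per line = floor(32 / 32) = 1
Bytes used per line = 1 * 8 = 8
Wasted per line = 32 - 8 = 24
Total wasted = 24 * 78 = 1872

1872


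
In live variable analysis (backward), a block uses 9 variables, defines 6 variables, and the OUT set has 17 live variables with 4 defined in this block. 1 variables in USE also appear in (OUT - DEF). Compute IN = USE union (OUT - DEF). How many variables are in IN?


OUT - DEF: 17 - 4 = 13
|IN| = |USE| + |OUT - DEF| - |USE ∩ (OUT - DEF)| = 9 + 13 - 1 = 21

21


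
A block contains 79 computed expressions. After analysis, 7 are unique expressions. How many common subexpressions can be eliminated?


CSE count = total expressions - unique expressions
= 79 - 7 = 72

72


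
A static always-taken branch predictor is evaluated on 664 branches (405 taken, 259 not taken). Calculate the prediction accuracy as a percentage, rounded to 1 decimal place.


Predictor: always-taken
Correct predictions = 405
Accuracy = 405 / 664 * 100 = 61.0%

61.0


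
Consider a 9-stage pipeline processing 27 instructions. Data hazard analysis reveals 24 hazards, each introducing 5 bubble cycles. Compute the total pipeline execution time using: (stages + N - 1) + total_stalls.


Base cycles = 9 + 27 - 1 = 35
Total stalls = 24 * 5 = 120
Total = 35 + 120 = 155

155


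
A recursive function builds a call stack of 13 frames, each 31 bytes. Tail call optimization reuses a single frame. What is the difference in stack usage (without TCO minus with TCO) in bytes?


Without TCO: 13 * 31 = 403 bytes
With TCO: reuse 1 frame = 31 bytes
Savings = 403 - 31 = 372

372


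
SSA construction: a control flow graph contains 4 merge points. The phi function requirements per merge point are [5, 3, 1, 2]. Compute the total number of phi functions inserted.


Total phi functions = sum of phi functions at each join node
= 5 + 3 + 1 + 2 = 11

11


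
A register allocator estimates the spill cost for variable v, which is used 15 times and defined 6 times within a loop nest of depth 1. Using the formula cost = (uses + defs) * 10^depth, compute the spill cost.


uses + defs = 15 + 6 = 21
10^1 = 10
Spill cost = 21 * 10 = 210

210


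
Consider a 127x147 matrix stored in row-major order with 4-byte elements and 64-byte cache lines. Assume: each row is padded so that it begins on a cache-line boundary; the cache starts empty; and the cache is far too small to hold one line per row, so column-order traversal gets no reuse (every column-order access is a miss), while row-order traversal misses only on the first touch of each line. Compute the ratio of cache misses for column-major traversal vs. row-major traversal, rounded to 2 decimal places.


Each row occupies 147 * 4 = 588 bytes and starts on a line boundary, so it spans ceil(588 / 64) = 10 cache lines.
Row-major traversal misses (one per line touched): 127 * ceil(147 * 4 / 64) = 1270
Column-major traversal misses (no reuse, every access misses): 127 * 147 = 18669
Ratio = 18669 / 1270 = 14.7

14.7


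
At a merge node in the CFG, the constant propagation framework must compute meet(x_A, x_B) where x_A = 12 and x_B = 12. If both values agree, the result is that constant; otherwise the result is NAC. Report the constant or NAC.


Meet operation: if both paths give the same constant, result is that constant; if they differ, result is NAC (not-a-constant).
Path A: 12, Path B: 12 -> equal
Result: constant -> 12

12


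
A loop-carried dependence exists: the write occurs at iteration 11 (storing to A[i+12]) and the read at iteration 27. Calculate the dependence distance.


Distance = read iteration - write iteration
= 27 - 11 = 16

16


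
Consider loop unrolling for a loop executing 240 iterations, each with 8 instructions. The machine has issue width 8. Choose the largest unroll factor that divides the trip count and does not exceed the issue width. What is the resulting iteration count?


Largest divisor of 240 <= 8 is 8
New iterations = 240 / 8 = 30

30


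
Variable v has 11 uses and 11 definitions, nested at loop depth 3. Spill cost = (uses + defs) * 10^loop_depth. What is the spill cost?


uses + defs = 11 + 11 = 22
10^3 = 1000
Spill cost = 22 * 1000 = 22000

22000


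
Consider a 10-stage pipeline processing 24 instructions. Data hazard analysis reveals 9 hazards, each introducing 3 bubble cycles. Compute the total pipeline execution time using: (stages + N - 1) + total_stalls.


Base cycles = 10 + 24 - 1 = 33
Total stalls = 9 * 3 = 27
Total = 33 + 27 = 60

60


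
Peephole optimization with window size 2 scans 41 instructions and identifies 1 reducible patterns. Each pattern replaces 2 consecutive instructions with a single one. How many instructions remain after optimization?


Each match removes 1 instructions.
Total removed = 1 * 1 = 1
Remaining = 41 - 1 = 40

40


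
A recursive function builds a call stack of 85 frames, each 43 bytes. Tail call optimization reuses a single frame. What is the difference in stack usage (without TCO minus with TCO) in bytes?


Without TCO: 85 * 43 = 3655 bytes
With TCO: reuse 1 frame = 43 bytes
Savings = 3655 - 43 = 3612

3612


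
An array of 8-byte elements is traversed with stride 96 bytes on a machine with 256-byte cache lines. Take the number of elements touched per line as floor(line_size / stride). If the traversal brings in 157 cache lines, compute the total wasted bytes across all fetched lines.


Elements per line = floor(256 / 96) = 2
Bytes used per line = 2 * 8 = 16
Wasted per line = 256 - 16 = 240
Total wasted = 240 * 157 = 37680

37680


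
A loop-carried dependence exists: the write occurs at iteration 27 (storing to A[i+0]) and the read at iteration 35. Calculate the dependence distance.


Distance = read iteration - write iteration
= 35 - 27 = 8

8


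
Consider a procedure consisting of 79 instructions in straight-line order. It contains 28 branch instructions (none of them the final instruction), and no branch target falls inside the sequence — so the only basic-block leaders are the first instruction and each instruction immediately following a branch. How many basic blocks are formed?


With no in-sequence branch targets, the leaders are the first instruction plus the instruction after each branch.
Number of basic blocks = branches + 1
= 28 + 1 = 29

29


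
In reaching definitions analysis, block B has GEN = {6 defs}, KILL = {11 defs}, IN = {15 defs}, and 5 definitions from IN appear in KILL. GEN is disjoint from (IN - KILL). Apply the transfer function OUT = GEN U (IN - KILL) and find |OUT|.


IN - KILL: 15 - 5 = 10 surviving definitions
OUT = GEN + surviving = 6 + 10 = 16

16


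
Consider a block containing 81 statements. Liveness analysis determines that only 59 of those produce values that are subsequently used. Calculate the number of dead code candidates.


Dead code = total statements - live definitions
= 81 - 59 = 22

22


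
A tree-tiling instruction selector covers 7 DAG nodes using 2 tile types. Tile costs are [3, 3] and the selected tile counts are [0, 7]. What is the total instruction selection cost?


Total cost = sum(count_i * cost_i)
= 0*3 + 7*3
= 21

21


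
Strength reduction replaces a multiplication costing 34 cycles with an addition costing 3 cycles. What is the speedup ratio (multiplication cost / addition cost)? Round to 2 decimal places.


Ratio = mult_cost / add_cost = 34 / 3 = 11.33

11.33


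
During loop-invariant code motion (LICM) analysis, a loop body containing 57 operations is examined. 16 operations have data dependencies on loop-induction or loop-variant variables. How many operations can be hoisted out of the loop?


Invariant candidates = total - loop-dependent
= 57 - 16 = 41

41
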